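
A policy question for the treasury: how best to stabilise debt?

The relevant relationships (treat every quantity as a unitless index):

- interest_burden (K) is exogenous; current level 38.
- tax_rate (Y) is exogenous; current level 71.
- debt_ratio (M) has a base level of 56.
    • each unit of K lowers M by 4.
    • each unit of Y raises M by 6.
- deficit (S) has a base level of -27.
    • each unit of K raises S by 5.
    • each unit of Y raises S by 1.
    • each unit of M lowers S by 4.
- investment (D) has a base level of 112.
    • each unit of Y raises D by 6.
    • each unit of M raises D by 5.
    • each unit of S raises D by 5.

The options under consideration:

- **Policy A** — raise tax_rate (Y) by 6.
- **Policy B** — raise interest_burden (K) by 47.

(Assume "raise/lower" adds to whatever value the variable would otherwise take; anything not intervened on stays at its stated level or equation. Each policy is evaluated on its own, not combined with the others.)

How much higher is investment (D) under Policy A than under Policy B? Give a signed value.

-4469

Policy A (Y + 6):
  K = 38
  Y = 71 + 6 = 77
  M = 56 − 4·38 + 6·77 = 366
  S = -27 + 5·38 + 77 − 4·366 = -1224
  D = 112 + 6·77 + 5·366 + 5·(-1224) = -3716
Policy B (K + 47):
  K = 38 + 47 = 85
  Y = 71
  M = 56 − 4·85 + 6·71 = 142
  S = -27 + 5·85 + 71 − 4·142 = -99
  D = 112 + 6·71 + 5·142 + 5·(-99) = 753
D: -3716 − 753 = -4469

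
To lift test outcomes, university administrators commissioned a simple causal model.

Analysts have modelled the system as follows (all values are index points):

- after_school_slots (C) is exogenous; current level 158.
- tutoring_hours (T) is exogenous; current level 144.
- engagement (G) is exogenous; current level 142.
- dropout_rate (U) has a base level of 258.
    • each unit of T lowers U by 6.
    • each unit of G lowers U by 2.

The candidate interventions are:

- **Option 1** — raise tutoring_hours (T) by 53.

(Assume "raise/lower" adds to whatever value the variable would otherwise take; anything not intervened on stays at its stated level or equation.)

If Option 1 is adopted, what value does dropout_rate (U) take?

Option 1 (T + 53):
  T = 144 + 53 = 197
  G = 142
  U = 258 − 6·197 − 2·142 = -1208

-1208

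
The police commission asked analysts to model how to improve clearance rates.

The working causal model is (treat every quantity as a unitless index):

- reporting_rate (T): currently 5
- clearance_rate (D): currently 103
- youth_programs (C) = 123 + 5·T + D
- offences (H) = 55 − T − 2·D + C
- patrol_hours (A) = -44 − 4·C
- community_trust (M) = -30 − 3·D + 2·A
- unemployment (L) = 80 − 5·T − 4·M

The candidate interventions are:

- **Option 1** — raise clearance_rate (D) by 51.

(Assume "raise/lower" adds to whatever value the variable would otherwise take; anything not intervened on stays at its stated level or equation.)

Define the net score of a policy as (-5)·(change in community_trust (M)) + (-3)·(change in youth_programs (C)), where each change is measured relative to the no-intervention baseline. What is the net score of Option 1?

2652

Baseline:
  T = 5
  D = 103
  C = 123 + 5·5 + 103 = 251
  A = -44 − 4·251 = -1048
  M = -30 − 3·103 + 2·(-1048) = -2435
Option 1 (D + 51):
  T = 5
  D = 103 + 51 = 154
  C = 123 + 5·5 + 154 = 302
  A = -44 − 4·302 = -1252
  M = -30 − 3·154 + 2·(-1252) = -2996
ΔM = -2996 − (-2435) = -561; ΔC = 302 − 251 = 51
Score = (-5)·(-561) + (-3)·51 = 2652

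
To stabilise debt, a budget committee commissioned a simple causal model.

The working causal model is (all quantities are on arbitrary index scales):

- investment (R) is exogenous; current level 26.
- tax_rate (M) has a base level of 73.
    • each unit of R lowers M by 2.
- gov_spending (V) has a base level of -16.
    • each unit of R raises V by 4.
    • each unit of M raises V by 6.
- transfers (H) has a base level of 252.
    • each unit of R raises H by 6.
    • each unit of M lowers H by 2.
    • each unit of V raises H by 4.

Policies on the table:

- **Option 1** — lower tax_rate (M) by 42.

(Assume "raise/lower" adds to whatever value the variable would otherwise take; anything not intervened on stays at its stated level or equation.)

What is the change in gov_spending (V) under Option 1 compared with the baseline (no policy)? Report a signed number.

-252

Baseline:
  R = 26
  M = 73 − 2·26 = 21
  V = -16 + 4·26 + 6·21 = 214
Option 1 (M − 42):
  R = 26
  M = 73 − 2·26 (−42 from intervention) = -21
  V = -16 + 4·26 + 6·(-21) = -38
Change in V: -38 − 214 = -252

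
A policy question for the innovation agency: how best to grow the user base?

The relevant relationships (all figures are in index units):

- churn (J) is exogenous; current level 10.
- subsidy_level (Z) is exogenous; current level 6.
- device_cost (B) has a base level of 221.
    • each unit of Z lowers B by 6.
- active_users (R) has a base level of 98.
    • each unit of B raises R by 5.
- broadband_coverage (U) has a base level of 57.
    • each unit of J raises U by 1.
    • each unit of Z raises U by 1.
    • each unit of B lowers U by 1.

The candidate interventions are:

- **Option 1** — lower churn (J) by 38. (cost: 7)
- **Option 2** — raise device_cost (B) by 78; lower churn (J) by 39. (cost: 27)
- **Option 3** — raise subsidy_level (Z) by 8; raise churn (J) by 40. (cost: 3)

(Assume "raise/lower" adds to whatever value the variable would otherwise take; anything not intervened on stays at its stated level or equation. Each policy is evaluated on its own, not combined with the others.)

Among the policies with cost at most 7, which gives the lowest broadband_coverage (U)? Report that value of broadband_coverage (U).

Option 1 (J − 38):
  J = 10 − 38 = -28
  Z = 6
  B = 221 − 6·6 = 185
  U = 57 + (-28) + 6 − 185 = -150
Option 3 (Z + 8, J + 40):
  J = 10 + 40 = 50
  Z = 6 + 8 = 14
  B = 221 − 6·14 = 137
  U = 57 + 50 + 14 − 137 = -16
Comparing — Option 1: U=-150, Option 3: U=-16. Lowest is -150 (Option 1).

-150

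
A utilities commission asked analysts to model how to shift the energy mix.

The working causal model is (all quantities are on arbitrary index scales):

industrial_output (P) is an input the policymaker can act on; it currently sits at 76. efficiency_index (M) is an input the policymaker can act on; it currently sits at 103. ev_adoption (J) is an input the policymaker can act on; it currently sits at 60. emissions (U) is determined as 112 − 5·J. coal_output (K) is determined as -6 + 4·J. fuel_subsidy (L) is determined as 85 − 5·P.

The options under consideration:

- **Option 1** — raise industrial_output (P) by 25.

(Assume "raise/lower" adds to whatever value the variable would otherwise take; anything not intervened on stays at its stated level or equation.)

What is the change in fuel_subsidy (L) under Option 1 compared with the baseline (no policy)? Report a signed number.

Baseline:
  P = 76
  L = 85 − 5·76 = -295
Option 1 (P + 25):
  P = 76 + 25 = 101
  L = 85 − 5·101 = -420
Change in L: -420 − (-295) = -125

-125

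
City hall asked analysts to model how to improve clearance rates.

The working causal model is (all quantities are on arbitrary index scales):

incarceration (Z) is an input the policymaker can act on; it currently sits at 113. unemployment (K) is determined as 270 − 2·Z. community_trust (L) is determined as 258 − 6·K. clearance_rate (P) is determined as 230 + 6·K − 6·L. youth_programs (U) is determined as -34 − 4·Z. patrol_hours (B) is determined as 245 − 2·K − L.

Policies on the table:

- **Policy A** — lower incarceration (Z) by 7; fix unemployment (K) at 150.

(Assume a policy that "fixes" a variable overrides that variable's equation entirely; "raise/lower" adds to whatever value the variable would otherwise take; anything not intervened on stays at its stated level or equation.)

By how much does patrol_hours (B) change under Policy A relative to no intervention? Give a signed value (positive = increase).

Baseline:
  Z = 113
  K = 270 − 2·113 = 44
  L = 258 − 6·44 = -6
  B = 245 − 2·44 − (-6) = 163
Policy A (Z − 7, K := 150):
  Z = 113 − 7 = 106
  K = 150
  L = 258 − 6·150 = -642
  B = 245 − 2·150 − (-642) = 587
Change in B: 587 − 163 = 424

424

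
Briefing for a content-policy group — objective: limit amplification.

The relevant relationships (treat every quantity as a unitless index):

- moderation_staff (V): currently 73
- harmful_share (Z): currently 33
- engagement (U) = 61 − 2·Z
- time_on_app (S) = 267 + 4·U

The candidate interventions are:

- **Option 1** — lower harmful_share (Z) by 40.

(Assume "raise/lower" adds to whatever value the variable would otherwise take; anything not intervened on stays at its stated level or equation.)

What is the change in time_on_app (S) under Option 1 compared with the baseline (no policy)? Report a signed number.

Baseline:
  Z = 33
  U = 61 − 2·33 = -5
  S = 267 + 4·(-5) = 247
Option 1 (Z − 40):
  Z = 33 − 40 = -7
  U = 61 − 2·(-7) = 75
  S = 267 + 4·75 = 567
Change in S: 567 − 247 = 320

320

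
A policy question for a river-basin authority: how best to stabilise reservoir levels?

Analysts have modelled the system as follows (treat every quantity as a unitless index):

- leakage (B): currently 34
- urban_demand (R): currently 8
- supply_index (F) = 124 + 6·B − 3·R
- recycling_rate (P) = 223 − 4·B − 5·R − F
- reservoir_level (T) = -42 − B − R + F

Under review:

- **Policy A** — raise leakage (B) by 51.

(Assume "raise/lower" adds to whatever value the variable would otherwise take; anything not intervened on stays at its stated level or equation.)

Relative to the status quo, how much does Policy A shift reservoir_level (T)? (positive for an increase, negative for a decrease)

255

Baseline:
  B = 34
  R = 8
  F = 124 + 6·34 − 3·8 = 304
  T = -42 − 34 − 8 + 304 = 220
Policy A (B + 51):
  B = 34 + 51 = 85
  R = 8
  F = 124 + 6·85 − 3·8 = 610
  T = -42 − 85 − 8 + 610 = 475
Change in T: 475 − 220 = 255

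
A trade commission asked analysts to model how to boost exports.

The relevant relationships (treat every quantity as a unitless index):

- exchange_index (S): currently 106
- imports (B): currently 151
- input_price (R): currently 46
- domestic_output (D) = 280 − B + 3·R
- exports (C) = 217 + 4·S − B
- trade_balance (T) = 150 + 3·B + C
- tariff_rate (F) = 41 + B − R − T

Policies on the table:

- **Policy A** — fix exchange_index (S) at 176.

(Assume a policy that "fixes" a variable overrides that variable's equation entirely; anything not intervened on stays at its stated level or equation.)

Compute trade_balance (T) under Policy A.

1373

Policy A (S := 176):
  S = 176
  B = 151
  C = 217 + 4·176 − 151 = 770
  T = 150 + 3·151 + 770 = 1373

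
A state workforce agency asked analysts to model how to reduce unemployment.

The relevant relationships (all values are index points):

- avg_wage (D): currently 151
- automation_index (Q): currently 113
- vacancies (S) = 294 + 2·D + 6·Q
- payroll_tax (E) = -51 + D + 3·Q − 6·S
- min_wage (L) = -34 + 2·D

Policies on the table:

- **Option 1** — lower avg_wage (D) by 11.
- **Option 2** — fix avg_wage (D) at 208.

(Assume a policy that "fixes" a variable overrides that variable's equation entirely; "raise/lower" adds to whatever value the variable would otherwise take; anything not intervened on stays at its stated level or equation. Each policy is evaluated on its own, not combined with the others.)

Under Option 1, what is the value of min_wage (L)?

246

Option 1 (D − 11):
  D = 151 − 11 = 140
  L = -34 + 2·140 = 246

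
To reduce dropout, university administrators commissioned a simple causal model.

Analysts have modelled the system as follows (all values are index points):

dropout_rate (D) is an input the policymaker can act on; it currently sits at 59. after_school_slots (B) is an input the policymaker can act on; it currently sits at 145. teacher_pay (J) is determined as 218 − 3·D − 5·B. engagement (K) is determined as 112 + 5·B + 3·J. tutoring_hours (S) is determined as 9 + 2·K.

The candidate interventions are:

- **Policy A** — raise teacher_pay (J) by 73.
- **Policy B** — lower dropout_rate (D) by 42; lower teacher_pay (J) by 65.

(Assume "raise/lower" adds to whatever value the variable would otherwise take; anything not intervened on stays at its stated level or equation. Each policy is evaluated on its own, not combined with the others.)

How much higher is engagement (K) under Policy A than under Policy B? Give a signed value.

36

Policy A (J + 73):
  D = 59
  B = 145
  J = 218 − 3·59 − 5·145 (+73 from intervention) = -611
  K = 112 + 5·145 + 3·(-611) = -996
Policy B (D − 42, J − 65):
  D = 59 − 42 = 17
  B = 145
  J = 218 − 3·17 − 5·145 (−65 from intervention) = -623
  K = 112 + 5·145 + 3·(-623) = -1032
K: -996 − (-1032) = 36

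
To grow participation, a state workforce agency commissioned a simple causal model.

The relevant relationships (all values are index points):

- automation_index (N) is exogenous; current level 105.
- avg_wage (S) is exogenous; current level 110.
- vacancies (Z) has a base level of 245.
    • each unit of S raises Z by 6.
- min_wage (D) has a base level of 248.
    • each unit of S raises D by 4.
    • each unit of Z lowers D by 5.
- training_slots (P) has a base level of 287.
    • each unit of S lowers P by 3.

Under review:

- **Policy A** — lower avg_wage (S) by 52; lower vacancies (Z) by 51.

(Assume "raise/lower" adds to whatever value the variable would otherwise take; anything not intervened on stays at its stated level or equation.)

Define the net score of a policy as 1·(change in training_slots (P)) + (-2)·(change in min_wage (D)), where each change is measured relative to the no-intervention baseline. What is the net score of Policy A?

-3058

Baseline:
  S = 110
  Z = 245 + 6·110 = 905
  D = 248 + 4·110 − 5·905 = -3837
  P = 287 − 3·110 = -43
Policy A (S − 52, Z − 51):
  S = 110 − 52 = 58
  Z = 245 + 6·58 (−51 from intervention) = 542
  D = 248 + 4·58 − 5·542 = -2230
  P = 287 − 3·58 = 113
ΔP = 113 − (-43) = 156; ΔD = -2230 − (-3837) = 1607
Score = 1·156 + (-2)·1607 = -3058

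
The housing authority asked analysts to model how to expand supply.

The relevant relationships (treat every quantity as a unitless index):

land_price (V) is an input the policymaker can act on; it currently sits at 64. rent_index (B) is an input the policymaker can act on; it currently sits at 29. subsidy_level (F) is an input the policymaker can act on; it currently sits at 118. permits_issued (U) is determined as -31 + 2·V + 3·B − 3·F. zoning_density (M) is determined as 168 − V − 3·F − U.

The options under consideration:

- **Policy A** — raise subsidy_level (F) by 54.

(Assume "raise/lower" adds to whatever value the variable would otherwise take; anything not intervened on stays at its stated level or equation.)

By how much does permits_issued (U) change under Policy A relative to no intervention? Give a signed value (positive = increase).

-162

Baseline:
  V = 64
  B = 29
  F = 118
  U = -31 + 2·64 + 3·29 − 3·118 = -170
Policy A (F + 54):
  V = 64
  B = 29
  F = 118 + 54 = 172
  U = -31 + 2·64 + 3·29 − 3·172 = -332
Change in U: -332 − (-170) = -162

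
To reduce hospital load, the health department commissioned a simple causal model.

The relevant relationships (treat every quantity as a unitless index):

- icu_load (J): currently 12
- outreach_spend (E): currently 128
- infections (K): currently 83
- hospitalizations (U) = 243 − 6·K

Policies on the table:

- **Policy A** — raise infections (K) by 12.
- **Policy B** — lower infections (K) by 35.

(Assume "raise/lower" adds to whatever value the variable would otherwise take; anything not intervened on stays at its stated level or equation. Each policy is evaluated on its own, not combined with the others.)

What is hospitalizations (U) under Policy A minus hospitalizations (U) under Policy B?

-282

Policy A (K + 12):
  K = 83 + 12 = 95
  U = 243 − 6·95 = -327
Policy B (K − 35):
  K = 83 − 35 = 48
  U = 243 − 6·48 = -45
U: -327 − (-45) = -282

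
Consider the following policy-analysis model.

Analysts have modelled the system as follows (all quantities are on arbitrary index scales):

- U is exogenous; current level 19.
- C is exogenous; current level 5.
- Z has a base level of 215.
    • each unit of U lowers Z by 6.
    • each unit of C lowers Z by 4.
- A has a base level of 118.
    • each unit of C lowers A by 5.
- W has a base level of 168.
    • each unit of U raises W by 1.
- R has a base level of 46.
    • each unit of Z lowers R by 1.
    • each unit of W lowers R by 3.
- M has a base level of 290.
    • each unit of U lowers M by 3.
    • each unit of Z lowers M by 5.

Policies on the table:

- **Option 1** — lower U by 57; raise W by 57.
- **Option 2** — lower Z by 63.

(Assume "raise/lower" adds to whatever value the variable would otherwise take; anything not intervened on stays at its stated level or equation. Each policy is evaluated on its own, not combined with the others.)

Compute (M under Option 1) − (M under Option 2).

Option 1 (U − 57, W + 57):
  U = 19 − 57 = -38
  C = 5
  Z = 215 − 6·(-38) − 4·5 = 423
  M = 290 − 3·(-38) − 5·423 = -1711
Option 2 (Z − 63):
  U = 19
  C = 5
  Z = 215 − 6·19 − 4·5 (−63 from intervention) = 18
  M = 290 − 3·19 − 5·18 = 143
M: -1711 − 143 = -1854

-1854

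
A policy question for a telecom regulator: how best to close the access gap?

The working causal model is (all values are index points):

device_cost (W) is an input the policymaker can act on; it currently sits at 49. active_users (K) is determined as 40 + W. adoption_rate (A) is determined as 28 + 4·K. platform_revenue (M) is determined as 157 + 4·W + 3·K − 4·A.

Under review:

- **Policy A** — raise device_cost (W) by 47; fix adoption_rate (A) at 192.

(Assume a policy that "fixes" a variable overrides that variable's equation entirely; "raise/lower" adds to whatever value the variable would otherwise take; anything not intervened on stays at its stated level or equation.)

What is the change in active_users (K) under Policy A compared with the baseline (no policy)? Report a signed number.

47

Baseline:
  W = 49
  K = 40 + 49 = 89
Policy A (W + 47, A := 192):
  W = 49 + 47 = 96
  K = 40 + 96 = 136
Change in K: 136 − 89 = 47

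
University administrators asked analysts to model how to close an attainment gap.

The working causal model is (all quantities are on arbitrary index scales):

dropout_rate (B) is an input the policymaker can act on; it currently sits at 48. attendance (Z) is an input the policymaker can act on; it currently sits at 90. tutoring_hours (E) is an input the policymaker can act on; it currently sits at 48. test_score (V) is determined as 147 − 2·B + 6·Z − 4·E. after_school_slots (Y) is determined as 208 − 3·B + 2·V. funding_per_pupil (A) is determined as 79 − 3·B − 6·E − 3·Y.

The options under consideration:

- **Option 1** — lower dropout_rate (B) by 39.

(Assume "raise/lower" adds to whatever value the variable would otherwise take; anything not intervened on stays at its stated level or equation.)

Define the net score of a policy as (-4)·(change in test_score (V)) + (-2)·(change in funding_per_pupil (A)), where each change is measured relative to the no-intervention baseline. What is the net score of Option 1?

Baseline:
  B = 48
  Z = 90
  E = 48
  V = 147 − 2·48 + 6·90 − 4·48 = 399
  Y = 208 − 3·48 + 2·399 = 862
  A = 79 − 3·48 − 6·48 − 3·862 = -2939
Option 1 (B − 39):
  B = 48 − 39 = 9
  Z = 90
  E = 48
  V = 147 − 2·9 + 6·90 − 4·48 = 477
  Y = 208 − 3·9 + 2·477 = 1135
  A = 79 − 3·9 − 6·48 − 3·1135 = -3641
ΔV = 477 − 399 = 78; ΔA = -3641 − (-2939) = -702
Score = (-4)·78 + (-2)·(-702) = 1092

1092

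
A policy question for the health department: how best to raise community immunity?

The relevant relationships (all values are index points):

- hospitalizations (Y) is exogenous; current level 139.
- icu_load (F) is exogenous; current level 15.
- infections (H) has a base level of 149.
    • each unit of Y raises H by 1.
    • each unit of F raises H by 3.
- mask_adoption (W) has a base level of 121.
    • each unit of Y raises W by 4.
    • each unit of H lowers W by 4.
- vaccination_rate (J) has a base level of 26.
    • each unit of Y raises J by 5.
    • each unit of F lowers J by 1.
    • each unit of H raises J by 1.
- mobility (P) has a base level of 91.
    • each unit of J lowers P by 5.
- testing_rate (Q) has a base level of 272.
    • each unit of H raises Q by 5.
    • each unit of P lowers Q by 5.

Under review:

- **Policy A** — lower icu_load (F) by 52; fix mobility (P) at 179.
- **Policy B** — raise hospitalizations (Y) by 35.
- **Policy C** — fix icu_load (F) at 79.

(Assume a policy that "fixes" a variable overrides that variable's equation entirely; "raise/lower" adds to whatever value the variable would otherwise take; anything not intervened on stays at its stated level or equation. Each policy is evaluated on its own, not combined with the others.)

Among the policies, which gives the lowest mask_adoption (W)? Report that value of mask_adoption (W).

-1423

Policy A (F − 52, P := 179):
  Y = 139
  F = 15 − 52 = -37
  H = 149 + 139 + 3·(-37) = 177
  W = 121 + 4·139 − 4·177 = -31
Policy B (Y + 35):
  Y = 139 + 35 = 174
  F = 15
  H = 149 + 174 + 3·15 = 368
  W = 121 + 4·174 − 4·368 = -655
Policy C (F := 79):
  Y = 139
  F = 79
  H = 149 + 139 + 3·79 = 525
  W = 121 + 4·139 − 4·525 = -1423
Comparing — Policy A: W=-31, Policy B: W=-655, Policy C: W=-1423. Lowest is -1423 (Policy C).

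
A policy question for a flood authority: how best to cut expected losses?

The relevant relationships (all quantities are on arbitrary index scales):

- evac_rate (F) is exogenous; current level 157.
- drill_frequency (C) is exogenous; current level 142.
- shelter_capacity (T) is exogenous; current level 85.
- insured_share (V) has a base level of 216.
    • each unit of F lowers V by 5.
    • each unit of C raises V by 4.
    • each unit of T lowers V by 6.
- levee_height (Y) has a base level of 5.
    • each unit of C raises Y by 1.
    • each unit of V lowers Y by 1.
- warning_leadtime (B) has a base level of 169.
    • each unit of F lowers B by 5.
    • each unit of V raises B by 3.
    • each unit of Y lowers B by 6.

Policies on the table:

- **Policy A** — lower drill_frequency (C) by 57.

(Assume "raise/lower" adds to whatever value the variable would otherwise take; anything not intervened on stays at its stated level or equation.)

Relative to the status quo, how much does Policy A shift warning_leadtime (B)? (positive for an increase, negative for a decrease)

-1710

Baseline:
  F = 157
  C = 142
  T = 85
  V = 216 − 5·157 + 4·142 − 6·85 = -511
  Y = 5 + 142 − (-511) = 658
  B = 169 − 5·157 + 3·(-511) − 6·658 = -6097
Policy A (C − 57):
  F = 157
  C = 142 − 57 = 85
  T = 85
  V = 216 − 5·157 + 4·85 − 6·85 = -739
  Y = 5 + 85 − (-739) = 829
  B = 169 − 5·157 + 3·(-739) − 6·829 = -7807
Change in B: -7807 − (-6097) = -1710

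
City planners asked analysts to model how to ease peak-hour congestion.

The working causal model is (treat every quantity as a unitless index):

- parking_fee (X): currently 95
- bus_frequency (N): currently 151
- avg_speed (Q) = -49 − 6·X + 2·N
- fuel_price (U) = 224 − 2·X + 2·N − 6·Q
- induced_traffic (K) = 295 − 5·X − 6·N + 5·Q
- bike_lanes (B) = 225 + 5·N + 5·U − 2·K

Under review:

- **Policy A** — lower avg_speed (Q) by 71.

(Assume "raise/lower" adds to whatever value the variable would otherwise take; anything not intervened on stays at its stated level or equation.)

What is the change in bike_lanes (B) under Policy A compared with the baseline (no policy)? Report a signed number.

Baseline:
  X = 95
  N = 151
  Q = -49 − 6·95 + 2·151 = -317
  U = 224 − 2·95 + 2·151 − 6·(-317) = 2238
  K = 295 − 5·95 − 6·151 + 5·(-317) = -2671
  B = 225 + 5·151 + 5·2238 − 2·(-2671) = 17512
Policy A (Q − 71):
  X = 95
  N = 151
  Q = -49 − 6·95 + 2·151 (−71 from intervention) = -388
  U = 224 − 2·95 + 2·151 − 6·(-388) = 2664
  K = 295 − 5·95 − 6·151 + 5·(-388) = -3026
  B = 225 + 5·151 + 5·2664 − 2·(-3026) = 20352
Change in B: 20352 − 17512 = 2840

2840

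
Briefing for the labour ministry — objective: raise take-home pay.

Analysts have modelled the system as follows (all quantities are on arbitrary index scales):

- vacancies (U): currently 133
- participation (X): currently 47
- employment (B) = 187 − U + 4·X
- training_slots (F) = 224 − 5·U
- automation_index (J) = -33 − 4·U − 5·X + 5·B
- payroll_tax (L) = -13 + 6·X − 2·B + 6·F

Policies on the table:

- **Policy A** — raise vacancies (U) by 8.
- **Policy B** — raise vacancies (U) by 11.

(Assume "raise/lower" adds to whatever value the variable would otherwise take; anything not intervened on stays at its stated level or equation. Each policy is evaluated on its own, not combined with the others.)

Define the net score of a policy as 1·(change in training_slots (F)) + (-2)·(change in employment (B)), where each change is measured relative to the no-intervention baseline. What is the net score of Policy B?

-33

Baseline:
  U = 133
  X = 47
  B = 187 − 133 + 4·47 = 242
  F = 224 − 5·133 = -441
Policy B (U + 11):
  U = 133 + 11 = 144
  X = 47
  B = 187 − 144 + 4·47 = 231
  F = 224 − 5·144 = -496
ΔF = -496 − (-441) = -55; ΔB = 231 − 242 = -11
Score = 1·(-55) + (-2)·(-11) = -33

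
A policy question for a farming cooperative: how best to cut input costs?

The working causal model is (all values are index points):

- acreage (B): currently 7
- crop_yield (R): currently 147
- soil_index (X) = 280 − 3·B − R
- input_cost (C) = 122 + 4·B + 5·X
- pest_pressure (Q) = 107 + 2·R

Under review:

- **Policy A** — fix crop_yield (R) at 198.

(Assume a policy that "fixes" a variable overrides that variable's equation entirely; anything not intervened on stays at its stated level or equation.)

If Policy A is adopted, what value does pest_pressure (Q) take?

503

Policy A (R := 198):
  R = 198
  Q = 107 + 2·198 = 503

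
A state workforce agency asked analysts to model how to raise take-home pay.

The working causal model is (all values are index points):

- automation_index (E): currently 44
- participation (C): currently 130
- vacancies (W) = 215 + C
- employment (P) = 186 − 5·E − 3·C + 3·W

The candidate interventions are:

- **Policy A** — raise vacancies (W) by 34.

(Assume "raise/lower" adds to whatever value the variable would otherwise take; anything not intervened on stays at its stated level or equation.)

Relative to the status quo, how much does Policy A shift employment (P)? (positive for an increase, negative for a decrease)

102

Baseline:
  E = 44
  C = 130
  W = 215 + 130 = 345
  P = 186 − 5·44 − 3·130 + 3·345 = 611
Policy A (W + 34):
  E = 44
  C = 130
  W = 215 + 130 (+34 from intervention) = 379
  P = 186 − 5·44 − 3·130 + 3·379 = 713
Change in P: 713 − 611 = 102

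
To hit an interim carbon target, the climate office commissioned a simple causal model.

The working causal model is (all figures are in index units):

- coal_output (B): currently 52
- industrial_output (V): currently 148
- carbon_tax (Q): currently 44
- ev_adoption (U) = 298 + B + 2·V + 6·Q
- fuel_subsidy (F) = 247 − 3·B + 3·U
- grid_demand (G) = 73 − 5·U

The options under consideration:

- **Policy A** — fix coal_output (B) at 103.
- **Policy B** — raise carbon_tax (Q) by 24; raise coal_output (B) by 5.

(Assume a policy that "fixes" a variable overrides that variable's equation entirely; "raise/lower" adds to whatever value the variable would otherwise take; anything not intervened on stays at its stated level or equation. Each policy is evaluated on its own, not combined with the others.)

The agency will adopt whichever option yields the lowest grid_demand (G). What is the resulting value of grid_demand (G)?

Policy A (B := 103):
  B = 103
  V = 148
  Q = 44
  U = 298 + 103 + 2·148 + 6·44 = 961
  G = 73 − 5·961 = -4732
Policy B (Q + 24, B + 5):
  B = 52 + 5 = 57
  V = 148
  Q = 44 + 24 = 68
  U = 298 + 57 + 2·148 + 6·68 = 1059
  G = 73 − 5·1059 = -5222
Comparing — Policy A: G=-4732, Policy B: G=-5222. Lowest is -5222 (Policy B).

-5222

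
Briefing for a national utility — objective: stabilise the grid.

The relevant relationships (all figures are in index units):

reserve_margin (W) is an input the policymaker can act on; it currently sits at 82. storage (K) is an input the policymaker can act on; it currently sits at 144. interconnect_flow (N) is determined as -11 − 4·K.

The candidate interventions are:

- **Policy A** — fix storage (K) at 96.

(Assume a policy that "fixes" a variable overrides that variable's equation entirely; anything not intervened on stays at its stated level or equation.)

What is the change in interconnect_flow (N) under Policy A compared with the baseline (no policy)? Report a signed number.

Baseline:
  K = 144
  N = -11 − 4·144 = -587
Policy A (K := 96):
  K = 96
  N = -11 − 4·96 = -395
Change in N: -395 − (-587) = 192

192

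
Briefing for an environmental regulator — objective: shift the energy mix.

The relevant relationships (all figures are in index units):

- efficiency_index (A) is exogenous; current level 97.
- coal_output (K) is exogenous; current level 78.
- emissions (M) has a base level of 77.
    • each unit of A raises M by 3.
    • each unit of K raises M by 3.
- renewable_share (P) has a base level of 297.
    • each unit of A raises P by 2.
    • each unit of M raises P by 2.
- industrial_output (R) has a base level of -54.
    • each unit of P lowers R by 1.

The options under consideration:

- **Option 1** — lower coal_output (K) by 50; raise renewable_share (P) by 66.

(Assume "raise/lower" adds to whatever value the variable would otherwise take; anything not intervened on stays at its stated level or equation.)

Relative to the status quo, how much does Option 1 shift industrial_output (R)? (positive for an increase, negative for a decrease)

Baseline:
  A = 97
  K = 78
  M = 77 + 3·97 + 3·78 = 602
  P = 297 + 2·97 + 2·602 = 1695
  R = -54 − 1695 = -1749
Option 1 (K − 50, P + 66):
  A = 97
  K = 78 − 50 = 28
  M = 77 + 3·97 + 3·28 = 452
  P = 297 + 2·97 + 2·452 (+66 from intervention) = 1461
  R = -54 − 1461 = -1515
Change in R: -1515 − (-1749) = 234

234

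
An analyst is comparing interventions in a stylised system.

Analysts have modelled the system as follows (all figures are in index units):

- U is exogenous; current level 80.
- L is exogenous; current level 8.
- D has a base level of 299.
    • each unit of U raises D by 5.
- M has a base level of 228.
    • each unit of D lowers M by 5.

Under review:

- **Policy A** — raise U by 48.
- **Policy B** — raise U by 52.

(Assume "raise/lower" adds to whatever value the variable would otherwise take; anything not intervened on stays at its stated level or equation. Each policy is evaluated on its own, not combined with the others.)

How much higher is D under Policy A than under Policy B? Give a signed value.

Policy A (U + 48):
  U = 80 + 48 = 128
  D = 299 + 5·128 = 939
Policy B (U + 52):
  U = 80 + 52 = 132
  D = 299 + 5·132 = 959
D: 939 − 959 = -20

-20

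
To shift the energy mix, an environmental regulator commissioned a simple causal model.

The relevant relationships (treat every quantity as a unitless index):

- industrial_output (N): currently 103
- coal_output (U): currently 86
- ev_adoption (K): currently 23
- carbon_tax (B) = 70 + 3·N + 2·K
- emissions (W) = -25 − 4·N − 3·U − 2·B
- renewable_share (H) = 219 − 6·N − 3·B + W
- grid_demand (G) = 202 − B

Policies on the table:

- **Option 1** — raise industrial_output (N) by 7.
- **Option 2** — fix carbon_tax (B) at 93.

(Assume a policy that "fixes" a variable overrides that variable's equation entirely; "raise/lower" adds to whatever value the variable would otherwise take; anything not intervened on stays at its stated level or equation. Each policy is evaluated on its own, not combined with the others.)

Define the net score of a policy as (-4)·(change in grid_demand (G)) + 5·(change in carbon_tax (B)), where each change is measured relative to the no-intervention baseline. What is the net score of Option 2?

Baseline:
  N = 103
  K = 23
  B = 70 + 3·103 + 2·23 = 425
  G = 202 − 425 = -223
Option 2 (B := 93):
  N = 103
  K = 23
  B = 93
  G = 202 − 93 = 109
ΔG = 109 − (-223) = 332; ΔB = 93 − 425 = -332
Score = (-4)·332 + 5·(-332) = -2988

-2988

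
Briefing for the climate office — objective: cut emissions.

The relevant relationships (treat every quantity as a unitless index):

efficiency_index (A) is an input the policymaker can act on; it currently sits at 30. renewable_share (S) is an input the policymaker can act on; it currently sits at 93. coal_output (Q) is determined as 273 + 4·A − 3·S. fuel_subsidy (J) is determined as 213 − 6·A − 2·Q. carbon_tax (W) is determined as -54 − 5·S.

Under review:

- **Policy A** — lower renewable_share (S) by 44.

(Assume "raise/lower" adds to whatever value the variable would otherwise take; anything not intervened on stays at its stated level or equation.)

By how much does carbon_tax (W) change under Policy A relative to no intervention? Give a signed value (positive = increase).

220

Baseline:
  S = 93
  W = -54 − 5·93 = -519
Policy A (S − 44):
  S = 93 − 44 = 49
  W = -54 − 5·49 = -299
Change in W: -299 − (-519) = 220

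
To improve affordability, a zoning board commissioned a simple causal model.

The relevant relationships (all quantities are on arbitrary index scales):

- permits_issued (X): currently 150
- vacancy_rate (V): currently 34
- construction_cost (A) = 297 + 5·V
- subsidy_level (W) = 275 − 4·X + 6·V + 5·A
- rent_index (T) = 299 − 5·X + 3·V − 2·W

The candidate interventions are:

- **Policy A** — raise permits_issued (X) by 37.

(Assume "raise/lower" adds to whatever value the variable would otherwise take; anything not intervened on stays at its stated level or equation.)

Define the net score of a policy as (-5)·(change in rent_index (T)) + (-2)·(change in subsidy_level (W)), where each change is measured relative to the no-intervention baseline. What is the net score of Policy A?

Baseline:
  X = 150
  V = 34
  A = 297 + 5·34 = 467
  W = 275 − 4·150 + 6·34 + 5·467 = 2214
  T = 299 − 5·150 + 3·34 − 2·2214 = -4777
Policy A (X + 37):
  X = 150 + 37 = 187
  V = 34
  A = 297 + 5·34 = 467
  W = 275 − 4·187 + 6·34 + 5·467 = 2066
  T = 299 − 5·187 + 3·34 − 2·2066 = -4666
ΔT = -4666 − (-4777) = 111; ΔW = 2066 − 2214 = -148
Score = (-5)·111 + (-2)·(-148) = -259

-259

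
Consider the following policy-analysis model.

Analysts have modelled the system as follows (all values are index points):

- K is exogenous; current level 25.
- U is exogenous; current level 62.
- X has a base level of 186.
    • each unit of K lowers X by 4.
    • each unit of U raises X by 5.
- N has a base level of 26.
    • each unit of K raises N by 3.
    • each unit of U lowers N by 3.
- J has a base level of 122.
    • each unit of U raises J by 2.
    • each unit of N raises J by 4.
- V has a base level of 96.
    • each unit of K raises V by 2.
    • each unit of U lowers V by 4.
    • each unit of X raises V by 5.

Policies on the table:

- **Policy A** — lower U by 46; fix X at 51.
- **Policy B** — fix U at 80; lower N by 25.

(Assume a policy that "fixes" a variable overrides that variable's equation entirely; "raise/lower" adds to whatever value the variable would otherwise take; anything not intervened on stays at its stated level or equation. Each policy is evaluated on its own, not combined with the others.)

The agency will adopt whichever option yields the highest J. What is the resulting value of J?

Policy A (U − 46, X := 51):
  K = 25
  U = 62 − 46 = 16
  N = 26 + 3·25 − 3·16 = 53
  J = 122 + 2·16 + 4·53 = 366
Policy B (U := 80, N − 25):
  K = 25
  U = 80
  N = 26 + 3·25 − 3·80 (−25 from intervention) = -164
  J = 122 + 2·80 + 4·(-164) = -374
Comparing — Policy A: J=366, Policy B: J=-374. Highest is 366 (Policy A).

366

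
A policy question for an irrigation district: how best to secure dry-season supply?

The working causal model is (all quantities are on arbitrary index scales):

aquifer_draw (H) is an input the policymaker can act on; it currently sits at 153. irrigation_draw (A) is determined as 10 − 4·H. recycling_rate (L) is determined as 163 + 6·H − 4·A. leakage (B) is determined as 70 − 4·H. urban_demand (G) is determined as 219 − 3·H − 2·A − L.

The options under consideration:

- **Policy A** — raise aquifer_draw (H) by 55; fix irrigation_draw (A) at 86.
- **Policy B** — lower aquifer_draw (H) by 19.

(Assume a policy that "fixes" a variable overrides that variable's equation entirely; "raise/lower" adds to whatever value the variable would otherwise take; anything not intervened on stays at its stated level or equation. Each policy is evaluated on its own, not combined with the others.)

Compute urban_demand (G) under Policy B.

-2202

Policy B (H − 19):
  H = 153 − 19 = 134
  A = 10 − 4·134 = -526
  L = 163 + 6·134 − 4·(-526) = 3071
  G = 219 − 3·134 − 2·(-526) − 3071 = -2202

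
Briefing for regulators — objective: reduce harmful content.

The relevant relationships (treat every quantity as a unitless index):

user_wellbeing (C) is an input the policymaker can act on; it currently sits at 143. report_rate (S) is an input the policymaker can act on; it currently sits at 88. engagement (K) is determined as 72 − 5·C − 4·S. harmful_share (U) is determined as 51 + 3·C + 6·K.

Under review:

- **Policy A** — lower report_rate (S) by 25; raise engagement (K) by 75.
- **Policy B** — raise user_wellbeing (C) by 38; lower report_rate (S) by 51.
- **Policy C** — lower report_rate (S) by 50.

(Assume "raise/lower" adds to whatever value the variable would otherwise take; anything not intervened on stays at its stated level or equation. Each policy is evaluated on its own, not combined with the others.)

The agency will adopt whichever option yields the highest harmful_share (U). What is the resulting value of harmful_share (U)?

Policy A (S − 25, K + 75):
  C = 143
  S = 88 − 25 = 63
  K = 72 − 5·143 − 4·63 (+75 from intervention) = -820
  U = 51 + 3·143 + 6·(-820) = -4440
Policy B (C + 38, S − 51):
  C = 143 + 38 = 181
  S = 88 − 51 = 37
  K = 72 − 5·181 − 4·37 = -981
  U = 51 + 3·181 + 6·(-981) = -5292
Policy C (S − 50):
  C = 143
  S = 88 − 50 = 38
  K = 72 − 5·143 − 4·38 = -795
  U = 51 + 3·143 + 6·(-795) = -4290
Comparing — Policy A: U=-4440, Policy B: U=-5292, Policy C: U=-4290. Highest is -4290 (Policy C).

-4290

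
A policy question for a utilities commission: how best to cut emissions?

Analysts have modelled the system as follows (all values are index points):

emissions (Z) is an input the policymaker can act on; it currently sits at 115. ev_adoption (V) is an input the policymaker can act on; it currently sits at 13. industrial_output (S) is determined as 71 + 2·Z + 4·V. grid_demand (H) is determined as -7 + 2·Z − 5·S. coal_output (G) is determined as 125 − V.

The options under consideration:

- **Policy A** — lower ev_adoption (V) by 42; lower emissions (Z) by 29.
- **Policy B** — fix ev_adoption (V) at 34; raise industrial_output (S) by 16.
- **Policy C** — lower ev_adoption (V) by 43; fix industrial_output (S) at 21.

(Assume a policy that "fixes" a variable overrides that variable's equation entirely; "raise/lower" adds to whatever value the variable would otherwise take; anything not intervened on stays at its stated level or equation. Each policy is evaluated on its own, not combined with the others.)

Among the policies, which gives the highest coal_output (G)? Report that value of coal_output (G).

Policy A (V − 42, Z − 29):
  V = 13 − 42 = -29
  G = 125 − (-29) = 154
Policy B (V := 34, S + 16):
  V = 34
  G = 125 − 34 = 91
Policy C (V − 43, S := 21):
  V = 13 − 43 = -30
  G = 125 − (-30) = 155
Comparing — Policy A: G=154, Policy B: G=91, Policy C: G=155. Highest is 155 (Policy C).

155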